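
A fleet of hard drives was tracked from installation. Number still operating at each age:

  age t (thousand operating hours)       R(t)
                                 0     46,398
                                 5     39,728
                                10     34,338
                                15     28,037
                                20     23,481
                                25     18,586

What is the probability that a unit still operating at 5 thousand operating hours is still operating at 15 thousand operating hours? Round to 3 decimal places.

The conditional survival probability is R(15)/R(5) = 28,037/39,728 = 0.705724.

0.706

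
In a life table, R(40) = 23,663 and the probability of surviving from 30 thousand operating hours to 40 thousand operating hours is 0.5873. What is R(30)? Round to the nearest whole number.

R(30) = R(40) / p = 23,663 / 0.5873 = 40291.

40291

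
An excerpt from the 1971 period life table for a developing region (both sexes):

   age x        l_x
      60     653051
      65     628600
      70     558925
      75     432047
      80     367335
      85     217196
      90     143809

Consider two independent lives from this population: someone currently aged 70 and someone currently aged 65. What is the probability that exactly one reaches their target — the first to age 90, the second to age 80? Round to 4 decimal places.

p₁ = l_90/l_70 = 143809/558925 = 0.257296; p₂ = l_80/l_65 = 367335/628600 = 0.584370.
P(exactly one) = p₁(1−p₂) + (1−p₁)p₂ = 0.106940 + 0.434014 = 0.540954.

0.5410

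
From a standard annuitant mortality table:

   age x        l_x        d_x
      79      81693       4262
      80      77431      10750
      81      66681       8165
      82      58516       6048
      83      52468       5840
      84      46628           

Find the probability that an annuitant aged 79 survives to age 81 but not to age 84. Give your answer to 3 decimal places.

0.245

We want 2|3q79 = (l_81 − l_84)/l_79.
This is the probability of reaching 81 but not 84, conditional on being alive at 79: (l_81 − l_84) / l_79.
= (66681 − 46628) / 81693 = 20053 / 81693 = 0.245468.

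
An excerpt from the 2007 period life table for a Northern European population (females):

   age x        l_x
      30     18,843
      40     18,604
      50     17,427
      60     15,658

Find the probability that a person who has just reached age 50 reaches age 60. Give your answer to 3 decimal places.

0.898

We want 10p50 = l_60/l_50.
The conditional survival probability is l_60/l_50 = 15,658/17,427 = 0.898491.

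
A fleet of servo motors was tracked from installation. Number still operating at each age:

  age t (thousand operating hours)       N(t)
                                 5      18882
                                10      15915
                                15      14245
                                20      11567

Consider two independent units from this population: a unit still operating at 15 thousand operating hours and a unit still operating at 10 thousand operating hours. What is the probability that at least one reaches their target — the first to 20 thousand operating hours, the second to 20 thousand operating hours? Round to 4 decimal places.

0.9486

p₁ = N(20)/N(15) = 11567/14245 = 0.812004; p₂ = N(20)/N(10) = 11567/15915 = 0.726799.
P(at least one) = 1 − (1−p₁)(1−p₂) = 1 − 0.187996 × 0.273201 = 0.948639.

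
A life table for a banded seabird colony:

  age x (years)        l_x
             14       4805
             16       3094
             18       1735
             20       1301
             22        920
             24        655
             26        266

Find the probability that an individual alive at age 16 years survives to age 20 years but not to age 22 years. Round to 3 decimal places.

0.123

This is the probability of reaching 20 but not 22, conditional on being alive at 16: (l_20 − l_22) / l_16.
= (1301 − 920) / 3094 = 381 / 3094 = 0.123142.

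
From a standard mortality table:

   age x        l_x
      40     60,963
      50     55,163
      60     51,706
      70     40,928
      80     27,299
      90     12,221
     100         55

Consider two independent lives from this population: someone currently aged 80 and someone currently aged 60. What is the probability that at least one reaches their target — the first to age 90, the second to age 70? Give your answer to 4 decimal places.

p₁ = l_90/l_80 = 12,221/27,299 = 0.447672; p₂ = l_70/l_60 = 40,928/51,706 = 0.791552.
P(at least one) = 1 − (1−p₁)(1−p₂) = 1 − 0.552328 × 0.208448 = 0.884868.

0.8849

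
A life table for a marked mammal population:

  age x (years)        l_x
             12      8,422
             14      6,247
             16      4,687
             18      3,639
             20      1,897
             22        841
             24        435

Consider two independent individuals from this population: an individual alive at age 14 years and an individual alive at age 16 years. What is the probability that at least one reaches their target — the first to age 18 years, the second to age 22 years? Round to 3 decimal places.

p₁ = l_18/l_14 = 3,639/6,247 = 0.582520; p₂ = l_22/l_16 = 841/4,687 = 0.179432.
P(at least one) = 1 − (1−p₁)(1−p₂) = 1 − 0.417480 × 0.820568 = 0.657429.

0.657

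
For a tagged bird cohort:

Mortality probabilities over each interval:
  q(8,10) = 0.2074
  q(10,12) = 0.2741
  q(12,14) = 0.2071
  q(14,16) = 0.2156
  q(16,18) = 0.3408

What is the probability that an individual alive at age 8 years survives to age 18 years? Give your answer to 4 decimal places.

0.2359

The overall survival probability is (1 − 0.2074) × (1 − 0.2741) × (1 − 0.2071) × (1 − 0.2156) × (1 − 0.3408).
= 0.7926 × 0.7259 × 0.7929 × 0.7844 × 0.6592 = 0.235887.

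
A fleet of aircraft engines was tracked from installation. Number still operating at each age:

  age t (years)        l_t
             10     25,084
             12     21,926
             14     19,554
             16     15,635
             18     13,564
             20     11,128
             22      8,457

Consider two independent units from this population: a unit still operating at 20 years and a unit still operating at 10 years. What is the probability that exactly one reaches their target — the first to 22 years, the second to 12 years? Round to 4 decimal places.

p₁ = l_22/l_20 = 8,457/11,128 = 0.759975; p₂ = l_12/l_10 = 21,926/25,084 = 0.874103.
P(exactly one) = p₁(1−p₂) + (1−p₁)p₂ = 0.095679 + 0.209807 = 0.305485.

0.3055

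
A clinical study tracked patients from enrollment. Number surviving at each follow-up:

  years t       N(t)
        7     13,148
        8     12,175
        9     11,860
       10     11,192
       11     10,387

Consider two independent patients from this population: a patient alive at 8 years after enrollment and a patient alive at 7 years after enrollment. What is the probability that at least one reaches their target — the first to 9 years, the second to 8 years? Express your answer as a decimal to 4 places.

p₁ = N(9)/N(8) = 11,860/12,175 = 0.974127; p₂ = N(8)/N(7) = 12,175/13,148 = 0.925996.
P(at least one) = 1 − (1−p₁)(1−p₂) = 1 − 0.025873 × 0.074004 = 0.998085.

0.9981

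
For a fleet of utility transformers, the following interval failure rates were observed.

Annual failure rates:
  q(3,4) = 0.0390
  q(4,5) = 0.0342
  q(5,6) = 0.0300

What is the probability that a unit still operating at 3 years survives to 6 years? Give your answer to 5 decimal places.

0.90029

P(survive 3→6) = (1 − 0.0390) × (1 − 0.0342) × (1 − 0.0300).
= 0.9610 × 0.9658 × 0.9700 = 0.900290.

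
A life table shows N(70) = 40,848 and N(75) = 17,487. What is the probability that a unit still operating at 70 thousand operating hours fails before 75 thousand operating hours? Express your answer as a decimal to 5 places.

P(fail before 75 | operational at 70) = 1 − N(75)/N(70) = 1 − 17,487/40,848 = (23,361)/40,848 = 0.571901.

0.57190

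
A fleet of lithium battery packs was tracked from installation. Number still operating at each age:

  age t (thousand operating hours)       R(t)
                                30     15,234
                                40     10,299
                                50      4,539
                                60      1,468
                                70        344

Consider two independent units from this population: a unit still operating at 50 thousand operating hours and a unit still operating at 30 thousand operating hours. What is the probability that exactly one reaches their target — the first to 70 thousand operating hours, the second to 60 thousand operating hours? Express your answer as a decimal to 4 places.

p₁ = R(70)/R(50) = 344/4,539 = 0.075788; p₂ = R(60)/R(30) = 1,468/15,234 = 0.096363.
P(exactly one) = p₁(1−p₂) + (1−p₁)p₂ = 0.068485 + 0.089060 = 0.157545.

0.1575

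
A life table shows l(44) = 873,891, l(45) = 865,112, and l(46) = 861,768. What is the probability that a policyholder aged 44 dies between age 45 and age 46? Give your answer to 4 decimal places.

This is the probability of reaching 45 but not 46, conditional on being alive at 44: (l(45) − l(46)) / l(44).
= (865,112 − 861,768) / 873,891 = 3,344 / 873,891 = 0.003827.

0.0038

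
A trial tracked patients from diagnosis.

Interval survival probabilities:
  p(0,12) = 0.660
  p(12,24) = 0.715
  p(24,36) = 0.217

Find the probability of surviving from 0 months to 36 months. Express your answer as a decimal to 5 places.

0.10240

The overall survival probability is 0.660 × 0.715 × 0.217.
= 0.102402.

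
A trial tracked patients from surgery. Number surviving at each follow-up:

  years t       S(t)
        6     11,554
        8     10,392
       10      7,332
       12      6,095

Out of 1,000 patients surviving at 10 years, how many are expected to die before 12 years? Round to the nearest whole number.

The relevant probability is 1 − 6,095/7,332 = 0.168712.
Expected number = 1,000 × 0.168712 = 169.

169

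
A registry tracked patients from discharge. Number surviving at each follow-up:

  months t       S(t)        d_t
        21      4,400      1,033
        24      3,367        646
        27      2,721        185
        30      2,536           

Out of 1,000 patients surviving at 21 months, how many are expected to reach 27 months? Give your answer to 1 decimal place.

The relevant probability is 2,721/4,400 = 0.618409.
Expected number = 1,000 × 0.618409 = 618.4.

618.4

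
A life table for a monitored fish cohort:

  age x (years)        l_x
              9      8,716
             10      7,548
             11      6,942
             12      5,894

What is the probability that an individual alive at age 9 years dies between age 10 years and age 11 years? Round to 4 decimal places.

0.0695

This is the probability of reaching 10 but not 11, conditional on being alive at 9: (l_10 − l_11) / l_9.
= (7,548 − 6,942) / 8,716 = 606 / 8,716 = 0.069527.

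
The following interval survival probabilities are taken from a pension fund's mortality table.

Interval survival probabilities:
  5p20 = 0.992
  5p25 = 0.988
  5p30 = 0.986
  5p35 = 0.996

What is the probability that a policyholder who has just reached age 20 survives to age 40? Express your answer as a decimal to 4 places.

0.9625

The overall survival probability is 0.992 × 0.988 × 0.986 × 0.996.
= 0.962509.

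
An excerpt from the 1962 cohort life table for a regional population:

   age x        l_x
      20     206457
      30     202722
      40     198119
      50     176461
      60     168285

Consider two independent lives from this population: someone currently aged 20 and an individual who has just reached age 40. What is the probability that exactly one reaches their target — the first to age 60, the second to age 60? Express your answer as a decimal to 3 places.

p₁ = l_60/l_20 = 168285/206457 = 0.815109; p₂ = l_60/l_40 = 168285/198119 = 0.849414.
P(exactly one) = p₁(1−p₂) + (1−p₁)p₂ = 0.122744 + 0.157049 = 0.279793.

0.280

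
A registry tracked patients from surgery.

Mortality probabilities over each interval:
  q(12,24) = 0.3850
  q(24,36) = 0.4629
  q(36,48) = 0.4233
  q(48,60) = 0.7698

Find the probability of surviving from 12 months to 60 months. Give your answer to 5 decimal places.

Survival from 12 to 60 is the product of surviving each interval: (1 − 0.3850) × (1 − 0.4629) × (1 − 0.4233) × (1 − 0.7698).
= 0.6150 × 0.5371 × 0.5767 × 0.2302 = 0.043852.

0.04385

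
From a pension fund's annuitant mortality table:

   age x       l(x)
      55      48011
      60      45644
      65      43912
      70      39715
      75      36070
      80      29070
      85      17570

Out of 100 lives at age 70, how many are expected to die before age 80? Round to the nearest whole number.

27

The relevant probability is 1 − 29070/39715 = 0.268035.
Expected number = 100 × 0.268035 = 27.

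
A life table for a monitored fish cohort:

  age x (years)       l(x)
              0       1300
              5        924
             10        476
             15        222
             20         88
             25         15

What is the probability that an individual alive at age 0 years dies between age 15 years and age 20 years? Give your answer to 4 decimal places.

This is the probability of reaching 15 but not 20, conditional on being alive at 0: (l(15) − l(20)) / l(0).
= (222 − 88) / 1300 = 134 / 1300 = 0.103077.

0.1031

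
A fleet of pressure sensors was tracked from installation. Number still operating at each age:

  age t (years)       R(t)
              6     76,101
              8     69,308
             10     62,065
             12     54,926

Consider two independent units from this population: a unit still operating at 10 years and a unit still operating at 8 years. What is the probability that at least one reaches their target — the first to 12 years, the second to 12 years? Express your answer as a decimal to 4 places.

0.9761

p₁ = R(12)/R(10) = 54,926/62,065 = 0.884975; p₂ = R(12)/R(8) = 54,926/69,308 = 0.792491.
P(at least one) = 1 − (1−p₁)(1−p₂) = 1 − 0.115025 × 0.207509 = 0.976131.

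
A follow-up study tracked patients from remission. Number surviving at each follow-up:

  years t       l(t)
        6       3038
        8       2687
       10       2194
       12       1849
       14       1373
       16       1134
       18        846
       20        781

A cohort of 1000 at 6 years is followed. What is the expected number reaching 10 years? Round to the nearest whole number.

The relevant probability is 2194/3038 = 0.722186.
Expected number = 1000 × 0.722186 = 722.

722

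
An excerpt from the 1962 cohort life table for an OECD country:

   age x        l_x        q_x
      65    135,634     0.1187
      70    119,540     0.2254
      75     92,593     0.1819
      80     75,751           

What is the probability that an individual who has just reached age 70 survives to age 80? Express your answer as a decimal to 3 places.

We want 10p70 = l_80/l_70.
The conditional survival probability is l_80/l_70 = 75,751/119,540 = 0.633687.

0.634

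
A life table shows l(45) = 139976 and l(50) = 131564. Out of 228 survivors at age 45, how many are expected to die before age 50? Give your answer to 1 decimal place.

13.7

The relevant probability is 1 − 131564/139976 = 0.060096.
Expected number = 228 × 0.060096 = 13.7.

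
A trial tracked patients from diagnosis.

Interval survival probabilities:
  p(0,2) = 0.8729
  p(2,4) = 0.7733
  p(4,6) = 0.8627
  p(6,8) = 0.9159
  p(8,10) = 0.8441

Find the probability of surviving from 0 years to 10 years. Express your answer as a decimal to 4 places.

The overall survival probability is 0.8729 × 0.7733 × 0.8627 × 0.9159 × 0.8441.
= 0.450209.

0.4502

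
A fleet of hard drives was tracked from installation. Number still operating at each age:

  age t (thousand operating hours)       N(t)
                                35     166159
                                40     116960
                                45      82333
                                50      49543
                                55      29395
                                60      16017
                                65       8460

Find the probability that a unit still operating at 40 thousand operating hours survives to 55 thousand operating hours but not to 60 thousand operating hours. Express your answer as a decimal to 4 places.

This is the probability of reaching 55 but not 60, conditional on being operational at 40: (N(55) − N(60)) / N(40).
= (29395 − 16017) / 116960 = 13378 / 116960 = 0.114381.

0.1144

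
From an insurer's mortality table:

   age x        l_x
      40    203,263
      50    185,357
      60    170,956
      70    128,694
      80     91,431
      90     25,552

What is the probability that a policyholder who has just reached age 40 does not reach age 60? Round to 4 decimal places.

P(die before 60 | alive at 40) = 1 − l_60/l_40 = 1 − 170,956/203,263 = (32,307)/203,263 = 0.158942.

0.1589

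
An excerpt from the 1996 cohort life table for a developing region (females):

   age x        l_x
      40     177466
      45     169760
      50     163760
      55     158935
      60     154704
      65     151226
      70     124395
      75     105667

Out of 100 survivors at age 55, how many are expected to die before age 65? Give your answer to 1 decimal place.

The relevant probability is 1 − 151226/158935 = 0.048504.
Expected number = 100 × 0.048504 = 4.9.

4.9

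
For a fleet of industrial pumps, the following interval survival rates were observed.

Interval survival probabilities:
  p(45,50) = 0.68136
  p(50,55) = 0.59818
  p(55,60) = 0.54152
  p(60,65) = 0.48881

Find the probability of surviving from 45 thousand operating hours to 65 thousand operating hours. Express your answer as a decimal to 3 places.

0.108

Chaining the interval survival probabilities: 0.68136 × 0.59818 × 0.54152 × 0.48881.
= 0.107886.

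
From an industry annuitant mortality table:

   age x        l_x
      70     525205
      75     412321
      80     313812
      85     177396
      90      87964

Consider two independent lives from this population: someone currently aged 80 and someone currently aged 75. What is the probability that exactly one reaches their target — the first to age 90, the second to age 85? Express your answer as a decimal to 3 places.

p₁ = l_90/l_80 = 87964/313812 = 0.280308; p₂ = l_85/l_75 = 177396/412321 = 0.430238.
P(exactly one) = p₁(1−p₂) + (1−p₁)p₂ = 0.159709 + 0.309639 = 0.469348.

0.469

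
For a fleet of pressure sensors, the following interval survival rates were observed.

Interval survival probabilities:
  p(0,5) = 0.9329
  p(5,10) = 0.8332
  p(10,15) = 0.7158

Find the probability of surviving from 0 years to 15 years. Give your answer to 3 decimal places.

The overall survival probability is 0.9329 × 0.8332 × 0.7158.
= 0.556386.

0.556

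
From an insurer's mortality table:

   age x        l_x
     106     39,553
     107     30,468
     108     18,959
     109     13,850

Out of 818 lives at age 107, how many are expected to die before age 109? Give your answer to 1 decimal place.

The relevant probability is 1 − 13,850/30,468 = 0.545425.
Expected number = 818 × 0.545425 = 446.2.

446.2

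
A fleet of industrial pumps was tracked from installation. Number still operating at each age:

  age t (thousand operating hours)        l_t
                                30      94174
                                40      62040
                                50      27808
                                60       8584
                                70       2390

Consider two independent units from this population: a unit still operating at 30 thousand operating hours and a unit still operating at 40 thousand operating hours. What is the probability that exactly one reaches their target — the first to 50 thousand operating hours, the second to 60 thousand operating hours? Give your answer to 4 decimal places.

p₁ = l_50/l_30 = 27808/94174 = 0.295283; p₂ = l_60/l_40 = 8584/62040 = 0.138362.
P(exactly one) = p₁(1−p₂) + (1−p₁)p₂ = 0.254427 + 0.097506 = 0.351933.

0.3519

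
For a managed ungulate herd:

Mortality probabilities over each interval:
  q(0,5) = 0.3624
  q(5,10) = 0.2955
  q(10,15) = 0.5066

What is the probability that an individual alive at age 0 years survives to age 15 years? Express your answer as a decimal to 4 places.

0.2216

Chaining the interval survival probabilities: (1 − 0.3624) × (1 − 0.2955) × (1 − 0.5066).
= 0.6376 × 0.7045 × 0.4934 = 0.221630.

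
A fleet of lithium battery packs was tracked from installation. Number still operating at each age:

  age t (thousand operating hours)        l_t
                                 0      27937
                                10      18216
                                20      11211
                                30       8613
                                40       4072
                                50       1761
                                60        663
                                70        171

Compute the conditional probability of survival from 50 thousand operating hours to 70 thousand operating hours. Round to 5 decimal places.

The conditional survival probability is l_70/l_50 = 171/1761 = 0.097104.

0.09710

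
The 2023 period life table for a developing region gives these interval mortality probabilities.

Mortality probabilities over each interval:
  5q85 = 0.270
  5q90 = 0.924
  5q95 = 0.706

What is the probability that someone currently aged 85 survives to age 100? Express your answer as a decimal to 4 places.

15p85 = (1 − 0.270) × (1 − 0.924) × (1 − 0.706).
= 0.730 × 0.076 × 0.294 = 0.016311.

0.0163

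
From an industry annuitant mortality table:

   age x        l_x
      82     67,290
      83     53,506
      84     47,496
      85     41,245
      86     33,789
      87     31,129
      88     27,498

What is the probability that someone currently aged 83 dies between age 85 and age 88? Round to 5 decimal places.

This is the probability of reaching 85 but not 88, conditional on being alive at 83: (l_85 − l_88) / l_83.
= (41,245 − 27,498) / 53,506 = 13,747 / 53,506 = 0.256924.

0.25692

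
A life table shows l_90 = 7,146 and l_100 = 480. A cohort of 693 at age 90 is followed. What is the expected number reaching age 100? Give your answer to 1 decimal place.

46.5

The relevant probability is 480/7,146 = 0.067170.
Expected number = 693 × 0.067170 = 46.5.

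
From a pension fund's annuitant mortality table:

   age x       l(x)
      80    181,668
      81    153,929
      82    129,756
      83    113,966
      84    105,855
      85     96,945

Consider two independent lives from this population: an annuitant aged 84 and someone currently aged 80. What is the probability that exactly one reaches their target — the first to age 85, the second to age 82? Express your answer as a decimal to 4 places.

p₁ = l(85)/l(84) = 96,945/105,855 = 0.915828; p₂ = l(82)/l(80) = 129,756/181,668 = 0.714248.
P(exactly one) = p₁(1−p₂) + (1−p₁)p₂ = 0.261700 + 0.060120 = 0.321819.

0.3218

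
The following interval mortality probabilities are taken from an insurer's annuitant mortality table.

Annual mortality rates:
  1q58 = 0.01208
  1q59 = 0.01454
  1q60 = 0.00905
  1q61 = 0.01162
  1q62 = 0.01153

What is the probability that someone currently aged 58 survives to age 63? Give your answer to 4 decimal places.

0.9425

5p58 = (1 − 0.01208) × (1 − 0.01454) × (1 − 0.00905) × (1 − 0.01162) × (1 − 0.01153).
= 0.98792 × 0.98546 × 0.99095 × 0.98838 × 0.98847 = 0.942540.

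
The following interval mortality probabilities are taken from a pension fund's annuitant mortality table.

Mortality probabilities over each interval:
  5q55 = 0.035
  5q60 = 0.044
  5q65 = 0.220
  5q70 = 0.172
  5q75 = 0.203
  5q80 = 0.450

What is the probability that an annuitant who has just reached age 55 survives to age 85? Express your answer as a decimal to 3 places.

30p55 = (1 − 0.035) × (1 − 0.044) × (1 − 0.220) × (1 − 0.172) × (1 − 0.203) × (1 − 0.450).
= 0.965 × 0.956 × 0.780 × 0.828 × 0.797 × 0.550 = 0.261175.

0.261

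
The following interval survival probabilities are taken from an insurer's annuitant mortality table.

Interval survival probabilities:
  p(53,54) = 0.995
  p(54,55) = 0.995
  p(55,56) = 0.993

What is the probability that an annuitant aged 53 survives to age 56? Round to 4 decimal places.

P(survive 53→56) = 0.995 × 0.995 × 0.993.
= 0.983095.

0.9831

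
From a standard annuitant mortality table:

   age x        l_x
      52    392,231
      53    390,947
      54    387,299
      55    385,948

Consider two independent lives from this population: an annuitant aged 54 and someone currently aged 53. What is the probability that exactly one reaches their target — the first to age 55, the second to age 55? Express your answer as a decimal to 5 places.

p₁ = l_55/l_54 = 385,948/387,299 = 0.996512; p₂ = l_55/l_53 = 385,948/390,947 = 0.987213.
P(exactly one) = p₁(1−p₂) + (1−p₁)p₂ = 0.012742 + 0.003443 = 0.016186.

0.01619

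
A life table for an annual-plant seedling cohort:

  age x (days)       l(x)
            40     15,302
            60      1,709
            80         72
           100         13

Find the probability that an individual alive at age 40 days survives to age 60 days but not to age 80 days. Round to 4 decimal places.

0.1070

This is the probability of reaching 60 but not 80, conditional on being alive at 40: (l(60) − l(80)) / l(40).
= (1,709 − 72) / 15,302 = 1,637 / 15,302 = 0.106979.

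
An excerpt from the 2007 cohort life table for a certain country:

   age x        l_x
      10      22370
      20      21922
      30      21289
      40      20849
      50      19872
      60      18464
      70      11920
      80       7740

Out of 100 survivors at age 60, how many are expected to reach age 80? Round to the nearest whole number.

42

The relevant probability is 7740/18464 = 0.419194.
Expected number = 100 × 0.419194 = 42.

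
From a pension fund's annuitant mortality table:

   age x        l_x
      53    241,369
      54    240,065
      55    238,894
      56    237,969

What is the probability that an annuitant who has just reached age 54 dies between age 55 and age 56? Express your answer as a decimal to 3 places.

This is the probability of reaching 55 but not 56, conditional on being alive at 54: (l_55 − l_56) / l_54.
= (238,894 − 237,969) / 240,065 = 925 / 240,065 = 0.003853.

0.004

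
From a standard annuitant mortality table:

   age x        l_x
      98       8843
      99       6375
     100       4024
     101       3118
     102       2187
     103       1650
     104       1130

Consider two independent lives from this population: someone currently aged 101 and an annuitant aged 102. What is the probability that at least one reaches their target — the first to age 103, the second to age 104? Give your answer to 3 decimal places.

0.772

p₁ = l_103/l_101 = 1650/3118 = 0.529185; p₂ = l_104/l_102 = 1130/2187 = 0.516690.
P(at least one) = 1 − (1−p₁)(1−p₂) = 1 − 0.470815 × 0.483310 = 0.772450.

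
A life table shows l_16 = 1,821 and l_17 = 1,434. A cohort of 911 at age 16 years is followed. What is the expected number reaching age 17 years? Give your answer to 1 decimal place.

The relevant probability is 1,434/1,821 = 0.787479.
Expected number = 911 × 0.787479 = 717.4.

717.4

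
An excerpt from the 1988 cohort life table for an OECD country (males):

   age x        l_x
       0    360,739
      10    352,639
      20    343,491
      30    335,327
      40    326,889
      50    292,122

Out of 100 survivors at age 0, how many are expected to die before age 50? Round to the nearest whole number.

The relevant probability is 1 − 292,122/360,739 = 0.190212.
Expected number = 100 × 0.190212 = 19.

19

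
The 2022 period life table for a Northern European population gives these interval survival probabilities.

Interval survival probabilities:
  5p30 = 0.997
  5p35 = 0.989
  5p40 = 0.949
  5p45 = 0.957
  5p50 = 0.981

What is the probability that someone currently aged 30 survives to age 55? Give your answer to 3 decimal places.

0.878

Survival from 30 to 55 is the product of surviving each interval: 0.997 × 0.989 × 0.949 × 0.957 × 0.981.
= 0.878494.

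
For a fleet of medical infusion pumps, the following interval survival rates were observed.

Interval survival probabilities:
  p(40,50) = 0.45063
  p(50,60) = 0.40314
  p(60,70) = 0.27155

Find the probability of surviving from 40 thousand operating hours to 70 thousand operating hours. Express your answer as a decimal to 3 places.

0.049

Survival from 40 to 70 is the product of surviving each interval: 0.45063 × 0.40314 × 0.27155.
= 0.049332.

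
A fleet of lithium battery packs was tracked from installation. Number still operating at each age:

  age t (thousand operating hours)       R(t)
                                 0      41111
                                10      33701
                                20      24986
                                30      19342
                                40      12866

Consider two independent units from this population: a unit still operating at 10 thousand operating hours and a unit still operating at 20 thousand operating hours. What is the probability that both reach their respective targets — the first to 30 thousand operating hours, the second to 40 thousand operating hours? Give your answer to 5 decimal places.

p₁ = R(30)/R(10) = 19342/33701 = 0.573930; p₂ = R(40)/R(20) = 12866/24986 = 0.514928.
P(both) = p₁ × p₂ = 0.573930 × 0.514928 = 0.295533.

0.29553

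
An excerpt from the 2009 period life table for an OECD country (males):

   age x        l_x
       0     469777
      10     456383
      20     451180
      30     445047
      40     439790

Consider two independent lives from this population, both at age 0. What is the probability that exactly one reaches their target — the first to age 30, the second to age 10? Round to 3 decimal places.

0.078

p₁ = l_30/l_0 = 445047/469777 = 0.947358; p₂ = l_10/l_0 = 456383/469777 = 0.971489.
P(exactly one) = p₁(1−p₂) + (1−p₁)p₂ = 0.027010 + 0.051141 = 0.078151.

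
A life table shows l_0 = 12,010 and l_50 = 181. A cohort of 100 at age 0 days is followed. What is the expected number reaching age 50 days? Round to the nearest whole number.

2

The relevant probability is 181/12,010 = 0.015071.
Expected number = 100 × 0.015071 = 2.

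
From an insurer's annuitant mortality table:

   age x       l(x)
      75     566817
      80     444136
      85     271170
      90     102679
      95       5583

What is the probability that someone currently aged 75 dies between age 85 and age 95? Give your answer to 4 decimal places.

0.4686

This is the probability of reaching 85 but not 95, conditional on being alive at 75: (l(85) − l(95)) / l(75).
= (271170 − 5583) / 566817 = 265587 / 566817 = 0.468559.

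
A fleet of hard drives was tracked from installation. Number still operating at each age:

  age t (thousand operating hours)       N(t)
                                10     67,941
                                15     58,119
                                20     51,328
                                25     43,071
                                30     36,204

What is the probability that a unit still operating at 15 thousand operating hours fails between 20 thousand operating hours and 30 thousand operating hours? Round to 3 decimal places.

0.260

This is the probability of reaching 20 but not 30, conditional on being operational at 15: (N(20) − N(30)) / N(15).
= (51,328 − 36,204) / 58,119 = 15,124 / 58,119 = 0.260225.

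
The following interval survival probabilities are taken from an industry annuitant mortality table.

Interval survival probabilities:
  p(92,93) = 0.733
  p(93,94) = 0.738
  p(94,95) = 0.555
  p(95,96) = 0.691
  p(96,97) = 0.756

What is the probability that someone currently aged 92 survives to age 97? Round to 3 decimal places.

P(survive 92→97) = 0.733 × 0.738 × 0.555 × 0.691 × 0.756.
= 0.156839.

0.157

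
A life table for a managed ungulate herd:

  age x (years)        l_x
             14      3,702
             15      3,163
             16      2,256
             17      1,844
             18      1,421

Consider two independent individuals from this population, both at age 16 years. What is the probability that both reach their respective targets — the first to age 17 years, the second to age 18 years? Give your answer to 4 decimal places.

0.5148

p₁ = l_17/l_16 = 1,844/2,256 = 0.817376; p₂ = l_18/l_16 = 1,421/2,256 = 0.629876.
P(both) = p₁ × p₂ = 0.817376 × 0.629876 = 0.514846.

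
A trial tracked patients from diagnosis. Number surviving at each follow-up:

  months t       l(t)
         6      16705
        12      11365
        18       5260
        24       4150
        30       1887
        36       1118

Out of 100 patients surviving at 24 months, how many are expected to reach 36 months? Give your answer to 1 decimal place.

The relevant probability is 1118/4150 = 0.269398.
Expected number = 100 × 0.269398 = 26.9.

26.9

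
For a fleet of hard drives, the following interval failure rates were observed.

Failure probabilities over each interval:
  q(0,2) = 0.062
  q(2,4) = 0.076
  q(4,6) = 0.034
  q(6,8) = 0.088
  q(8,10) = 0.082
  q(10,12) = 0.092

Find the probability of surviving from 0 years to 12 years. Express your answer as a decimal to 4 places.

The overall survival probability is (1 − 0.062) × (1 − 0.076) × (1 − 0.034) × (1 − 0.088) × (1 − 0.082) × (1 − 0.092).
= 0.938 × 0.924 × 0.966 × 0.912 × 0.918 × 0.908 = 0.636466.

0.6365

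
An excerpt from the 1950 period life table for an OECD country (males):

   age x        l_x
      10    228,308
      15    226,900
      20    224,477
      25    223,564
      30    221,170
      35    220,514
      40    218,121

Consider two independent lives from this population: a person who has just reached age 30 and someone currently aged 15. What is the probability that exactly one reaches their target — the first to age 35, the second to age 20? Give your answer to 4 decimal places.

p₁ = l_35/l_30 = 220,514/221,170 = 0.997034; p₂ = l_20/l_15 = 224,477/226,900 = 0.989321.
P(exactly one) = p₁(1−p₂) + (1−p₁)p₂ = 0.010647 + 0.002934 = 0.013582.

0.0136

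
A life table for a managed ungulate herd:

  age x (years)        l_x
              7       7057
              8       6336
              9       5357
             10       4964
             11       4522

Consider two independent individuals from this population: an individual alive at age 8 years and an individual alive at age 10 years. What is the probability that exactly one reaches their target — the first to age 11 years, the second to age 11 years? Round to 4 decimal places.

0.3244

p₁ = l_11/l_8 = 4522/6336 = 0.713699; p₂ = l_11/l_10 = 4522/4964 = 0.910959.
P(exactly one) = p₁(1−p₂) + (1−p₁)p₂ = 0.063548 + 0.260808 = 0.324357.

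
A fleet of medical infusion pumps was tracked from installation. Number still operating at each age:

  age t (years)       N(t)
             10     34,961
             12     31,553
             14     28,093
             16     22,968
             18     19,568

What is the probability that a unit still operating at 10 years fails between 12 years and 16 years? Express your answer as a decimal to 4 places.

0.2456

This is the probability of reaching 12 but not 16, conditional on being operational at 10: (N(12) − N(16)) / N(10).
= (31,553 − 22,968) / 34,961 = 8,585 / 34,961 = 0.245559.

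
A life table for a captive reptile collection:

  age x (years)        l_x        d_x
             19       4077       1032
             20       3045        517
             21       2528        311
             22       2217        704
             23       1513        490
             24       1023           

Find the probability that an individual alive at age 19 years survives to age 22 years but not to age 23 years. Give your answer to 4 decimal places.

0.1727

This is the probability of reaching 22 but not 23, conditional on being alive at 19: (l_22 − l_23) / l_19.
= (2217 − 1513) / 4077 = 704 / 4077 = 0.172676.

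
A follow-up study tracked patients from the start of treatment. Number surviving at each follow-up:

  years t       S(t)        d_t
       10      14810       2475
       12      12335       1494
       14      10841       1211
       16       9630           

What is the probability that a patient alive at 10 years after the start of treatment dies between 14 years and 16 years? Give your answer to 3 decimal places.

This is the probability of reaching 14 but not 16, conditional on being alive at 10: (S(14) − S(16)) / S(10).
= (10841 − 9630) / 14810 = 1211 / 14810 = 0.081769.

0.082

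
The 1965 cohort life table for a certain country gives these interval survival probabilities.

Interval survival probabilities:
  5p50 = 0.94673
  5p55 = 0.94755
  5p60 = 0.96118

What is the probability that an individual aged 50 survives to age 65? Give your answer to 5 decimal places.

0.86225

Chaining the interval survival probabilities: 0.94673 × 0.94755 × 0.96118.
= 0.862250.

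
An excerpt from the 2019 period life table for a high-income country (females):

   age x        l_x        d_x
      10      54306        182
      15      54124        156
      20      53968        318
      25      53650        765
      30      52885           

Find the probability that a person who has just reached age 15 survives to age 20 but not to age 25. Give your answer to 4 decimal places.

This is the probability of reaching 20 but not 25, conditional on being alive at 15: (l_20 − l_25) / l_15.
= (53968 − 53650) / 54124 = 318 / 54124 = 0.005875.

0.0059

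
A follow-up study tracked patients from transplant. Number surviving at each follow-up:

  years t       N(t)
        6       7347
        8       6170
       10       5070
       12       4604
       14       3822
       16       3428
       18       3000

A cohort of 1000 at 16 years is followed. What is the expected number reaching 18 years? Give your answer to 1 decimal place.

The relevant probability is 3000/3428 = 0.875146.
Expected number = 1000 × 0.875146 = 875.1.

875.1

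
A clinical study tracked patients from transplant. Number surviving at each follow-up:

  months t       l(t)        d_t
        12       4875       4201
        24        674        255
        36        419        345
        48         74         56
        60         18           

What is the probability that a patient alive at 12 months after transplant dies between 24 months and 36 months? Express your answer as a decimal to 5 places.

This is the probability of reaching 24 but not 36, conditional on being alive at 12: (l(24) − l(36)) / l(12).
= (674 − 419) / 4875 = 255 / 4875 = 0.052308.

0.05231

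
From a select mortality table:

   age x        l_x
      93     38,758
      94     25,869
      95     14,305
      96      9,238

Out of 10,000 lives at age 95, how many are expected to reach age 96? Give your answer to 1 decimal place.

The relevant probability is 9,238/14,305 = 0.645788.
Expected number = 10,000 × 0.645788 = 6457.9.

6457.9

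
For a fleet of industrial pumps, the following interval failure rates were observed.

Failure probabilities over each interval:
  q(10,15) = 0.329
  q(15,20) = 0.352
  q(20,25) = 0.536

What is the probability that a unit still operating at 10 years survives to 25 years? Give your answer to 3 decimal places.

P(survive 10→25) = (1 − 0.329) × (1 − 0.352) × (1 − 0.536).
= 0.671 × 0.648 × 0.464 = 0.201751.

0.202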